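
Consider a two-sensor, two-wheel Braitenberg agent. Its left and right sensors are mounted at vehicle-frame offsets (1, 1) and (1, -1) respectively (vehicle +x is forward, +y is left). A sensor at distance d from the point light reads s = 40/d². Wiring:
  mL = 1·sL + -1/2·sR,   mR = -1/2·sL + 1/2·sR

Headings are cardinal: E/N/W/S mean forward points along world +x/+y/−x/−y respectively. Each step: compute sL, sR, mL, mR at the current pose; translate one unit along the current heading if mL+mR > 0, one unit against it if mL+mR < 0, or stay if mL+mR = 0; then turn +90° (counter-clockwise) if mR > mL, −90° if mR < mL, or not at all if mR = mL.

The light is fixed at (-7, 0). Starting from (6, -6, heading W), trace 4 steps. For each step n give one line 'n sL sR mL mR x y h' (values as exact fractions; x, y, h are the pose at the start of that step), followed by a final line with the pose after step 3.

0 40/193 40/169 2900/32617 480/32617 6 -6 W
1 20/73 20/97 1210/7081 -240/7081 5 -6 N
2 8/37 8/41 180/1517 -16/1517 5 -5 E
3 5/29 2/9 16/261 13/522 6 -5 S
final 6 -6 W

n=0: pose=(6,-6,W); sL=40/193, sR=40/169; mL=2900/32617, mR=480/32617; mL+mR=20/193 → advance +1; mR−mL=-2420/32617 → turn -1·90°
n=1: pose=(5,-6,N); sL=20/73, sR=20/97; mL=1210/7081, mR=-240/7081; mL+mR=10/73 → advance +1; mR−mL=-1450/7081 → turn -1·90°
n=2: pose=(5,-5,E); sL=8/37, sR=8/41; mL=180/1517, mR=-16/1517; mL+mR=4/37 → advance +1; mR−mL=-196/1517 → turn -1·90°
n=3: pose=(6,-5,S); sL=5/29, sR=2/9; mL=16/261, mR=13/522; mL+mR=5/58 → advance +1; mR−mL=-19/522 → turn -1·90°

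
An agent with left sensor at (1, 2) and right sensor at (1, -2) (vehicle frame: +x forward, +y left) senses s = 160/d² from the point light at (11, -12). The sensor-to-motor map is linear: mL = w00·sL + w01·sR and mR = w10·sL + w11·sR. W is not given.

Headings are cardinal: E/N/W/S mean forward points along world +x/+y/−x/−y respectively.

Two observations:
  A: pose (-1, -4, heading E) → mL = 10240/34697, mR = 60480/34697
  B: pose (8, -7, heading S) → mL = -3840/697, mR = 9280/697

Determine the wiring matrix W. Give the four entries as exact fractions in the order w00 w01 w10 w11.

obs A: pose=(-1,-4,E) → sL=160/221, sR=160/157, mL=10240/34697, mR=60480/34697
obs B: pose=(8,-7,S) → sL=160/17, sR=160/41, mL=-3840/697, mR=9280/697
sensor matrix S = [[160/221, 160/157], [160/17, 160/41]]; det S = -9625600/1422577
solve [mL_A; mL_B] = S·[w00; w01] and [mR_A; mR_B] = S·[w10; w11]:
  w00 = -1, w01 = 1, w10 = 1, w11 = 1

-1 1 1 1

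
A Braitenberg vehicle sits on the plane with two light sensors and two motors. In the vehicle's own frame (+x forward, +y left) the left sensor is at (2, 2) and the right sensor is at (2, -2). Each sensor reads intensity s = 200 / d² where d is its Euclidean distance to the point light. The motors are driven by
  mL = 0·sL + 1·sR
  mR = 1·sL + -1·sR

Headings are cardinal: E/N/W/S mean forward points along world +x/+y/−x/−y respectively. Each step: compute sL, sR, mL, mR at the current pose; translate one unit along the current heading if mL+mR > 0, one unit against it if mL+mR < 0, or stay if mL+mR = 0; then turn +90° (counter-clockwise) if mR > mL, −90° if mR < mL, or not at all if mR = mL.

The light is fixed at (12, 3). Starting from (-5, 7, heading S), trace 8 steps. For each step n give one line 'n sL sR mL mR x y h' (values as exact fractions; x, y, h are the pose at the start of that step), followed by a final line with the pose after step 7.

n=0: pose=(-5,7,S); sL=200/229, sR=40/73; mL=40/73, mR=5440/16717; mL+mR=200/229 → advance +1; mR−mL=-3720/16717 → turn -1·90°
n=1: pose=(-5,6,W); sL=100/181, sR=100/193; mL=100/193, mR=1200/34933; mL+mR=100/181 → advance +1; mR−mL=-16900/34933 → turn -1·90°
n=2: pose=(-6,6,N); sL=8/17, sR=200/281; mL=200/281, mR=-1152/4777; mL+mR=8/17 → advance +1; mR−mL=-4552/4777 → turn -1·90°
n=3: pose=(-6,7,E); sL=50/73, sR=10/13; mL=10/13, mR=-80/949; mL+mR=50/73 → advance +1; mR−mL=-810/949 → turn -1·90°
n=4: pose=(-5,7,S); sL=200/229, sR=40/73; mL=40/73, mR=5440/16717; mL+mR=200/229 → advance +1; mR−mL=-3720/16717 → turn -1·90°
n=5: pose=(-5,6,W); sL=100/181, sR=100/193; mL=100/193, mR=1200/34933; mL+mR=100/181 → advance +1; mR−mL=-16900/34933 → turn -1·90°
n=6: pose=(-6,6,N); sL=8/17, sR=200/281; mL=200/281, mR=-1152/4777; mL+mR=8/17 → advance +1; mR−mL=-4552/4777 → turn -1·90°
n=7: pose=(-6,7,E); sL=50/73, sR=10/13; mL=10/13, mR=-80/949; mL+mR=50/73 → advance +1; mR−mL=-810/949 → turn -1·90°

0 200/229 40/73 40/73 5440/16717 -5 7 S
1 100/181 100/193 100/193 1200/34933 -5 6 W
2 8/17 200/281 200/281 -1152/4777 -6 6 N
3 50/73 10/13 10/13 -80/949 -6 7 E
4 200/229 40/73 40/73 5440/16717 -5 7 S
5 100/181 100/193 100/193 1200/34933 -5 6 W
6 8/17 200/281 200/281 -1152/4777 -6 6 N
7 50/73 10/13 10/13 -80/949 -6 7 E
final -5 7 S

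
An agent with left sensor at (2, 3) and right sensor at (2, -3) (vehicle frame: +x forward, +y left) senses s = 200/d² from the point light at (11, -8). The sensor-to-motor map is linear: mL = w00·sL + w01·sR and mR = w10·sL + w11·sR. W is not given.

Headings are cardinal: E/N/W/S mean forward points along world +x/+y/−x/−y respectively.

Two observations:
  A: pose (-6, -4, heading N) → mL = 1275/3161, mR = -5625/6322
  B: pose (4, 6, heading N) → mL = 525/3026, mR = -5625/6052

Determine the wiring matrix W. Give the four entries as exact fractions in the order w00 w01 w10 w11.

-1 1 -1 -1/2

obs A: pose=(-6,-4,N) → sL=50/109, sR=25/29, mL=1275/3161, mR=-5625/6322
obs B: pose=(4,6,N) → sL=50/89, sR=25/34, mL=525/3026, mR=-5625/6052
sensor matrix S = [[50/109, 25/29], [50/89, 25/34]]; det S = -703125/4782593
solve [mL_A; mL_B] = S·[w00; w01] and [mR_A; mR_B] = S·[w10; w11]:
  w00 = -1, w01 = 1, w10 = -1, w11 = -1/2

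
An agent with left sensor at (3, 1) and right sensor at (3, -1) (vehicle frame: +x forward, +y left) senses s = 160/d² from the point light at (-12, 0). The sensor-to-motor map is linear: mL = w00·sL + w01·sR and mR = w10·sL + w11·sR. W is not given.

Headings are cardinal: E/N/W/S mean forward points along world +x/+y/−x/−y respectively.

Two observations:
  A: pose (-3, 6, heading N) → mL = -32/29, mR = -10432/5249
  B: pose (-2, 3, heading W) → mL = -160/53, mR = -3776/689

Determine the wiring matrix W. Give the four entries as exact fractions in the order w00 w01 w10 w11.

obs A: pose=(-3,6,N) → sL=32/29, sR=160/181, mL=-32/29, mR=-10432/5249
obs B: pose=(-2,3,W) → sL=160/53, sR=32/13, mL=-160/53, mR=-3776/689
sensor matrix S = [[32/29, 160/181], [160/53, 32/13]]; det S = 172032/3616561
solve [mL_A; mL_B] = S·[w00; w01] and [mR_A; mR_B] = S·[w10; w11]:
  w00 = -1, w01 = 0, w10 = -1, w11 = -1

-1 0 -1 -1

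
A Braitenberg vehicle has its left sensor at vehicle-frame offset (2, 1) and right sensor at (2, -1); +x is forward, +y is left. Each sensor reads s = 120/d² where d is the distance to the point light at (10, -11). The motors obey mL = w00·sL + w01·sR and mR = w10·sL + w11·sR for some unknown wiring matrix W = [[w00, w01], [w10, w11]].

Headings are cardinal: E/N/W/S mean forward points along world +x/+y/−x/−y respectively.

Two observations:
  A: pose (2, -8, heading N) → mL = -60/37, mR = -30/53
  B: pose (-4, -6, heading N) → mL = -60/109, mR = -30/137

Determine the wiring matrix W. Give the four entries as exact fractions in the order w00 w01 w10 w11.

0 -1 -1/2 0

obs A: pose=(2,-8,N) → sL=60/53, sR=60/37, mL=-60/37, mR=-30/53
obs B: pose=(-4,-6,N) → sL=60/137, sR=60/109, mL=-60/109, mR=-30/137
sensor matrix S = [[60/53, 60/37], [60/137, 60/109]]; det S = -2548800/29283613
solve [mL_A; mL_B] = S·[w00; w01] and [mR_A; mR_B] = S·[w10; w11]:
  w00 = 0, w01 = -1, w10 = -1/2, w11 = 0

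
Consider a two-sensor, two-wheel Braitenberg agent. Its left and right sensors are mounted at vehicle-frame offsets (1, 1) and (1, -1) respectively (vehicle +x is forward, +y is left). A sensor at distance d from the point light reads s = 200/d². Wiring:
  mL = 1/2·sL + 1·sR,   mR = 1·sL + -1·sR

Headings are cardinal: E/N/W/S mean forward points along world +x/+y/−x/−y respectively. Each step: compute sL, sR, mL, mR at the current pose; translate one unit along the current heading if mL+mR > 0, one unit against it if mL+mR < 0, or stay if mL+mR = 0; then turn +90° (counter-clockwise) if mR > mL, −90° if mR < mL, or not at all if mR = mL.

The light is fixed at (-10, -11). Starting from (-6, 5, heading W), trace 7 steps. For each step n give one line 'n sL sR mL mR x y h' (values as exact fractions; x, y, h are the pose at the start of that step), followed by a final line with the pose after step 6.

0 100/117 100/149 19150/17433 3200/17433 -6 5 W
1 200/293 40/61 17820/17873 480/17873 -7 5 N
2 10/17 25/34 35/34 -5/34 -7 6 E
3 200/281 40/53 16540/14893 -640/14893 -6 6 S
4 100/117 100/149 19150/17433 3200/17433 -6 5 W
5 200/293 40/61 17820/17873 480/17873 -7 5 N
6 10/17 25/34 35/34 -5/34 -7 6 E
final -6 6 S

n=0: pose=(-6,5,W); sL=100/117, sR=100/149; mL=19150/17433, mR=3200/17433; mL+mR=50/39 → advance +1; mR−mL=-15950/17433 → turn -1·90°
n=1: pose=(-7,5,N); sL=200/293, sR=40/61; mL=17820/17873, mR=480/17873; mL+mR=300/293 → advance +1; mR−mL=-17340/17873 → turn -1·90°
n=2: pose=(-7,6,E); sL=10/17, sR=25/34; mL=35/34, mR=-5/34; mL+mR=15/17 → advance +1; mR−mL=-20/17 → turn -1·90°
n=3: pose=(-6,6,S); sL=200/281, sR=40/53; mL=16540/14893, mR=-640/14893; mL+mR=300/281 → advance +1; mR−mL=-17180/14893 → turn -1·90°
n=4: pose=(-6,5,W); sL=100/117, sR=100/149; mL=19150/17433, mR=3200/17433; mL+mR=50/39 → advance +1; mR−mL=-15950/17433 → turn -1·90°
n=5: pose=(-7,5,N); sL=200/293, sR=40/61; mL=17820/17873, mR=480/17873; mL+mR=300/293 → advance +1; mR−mL=-17340/17873 → turn -1·90°
n=6: pose=(-7,6,E); sL=10/17, sR=25/34; mL=35/34, mR=-5/34; mL+mR=15/17 → advance +1; mR−mL=-20/17 → turn -1·90°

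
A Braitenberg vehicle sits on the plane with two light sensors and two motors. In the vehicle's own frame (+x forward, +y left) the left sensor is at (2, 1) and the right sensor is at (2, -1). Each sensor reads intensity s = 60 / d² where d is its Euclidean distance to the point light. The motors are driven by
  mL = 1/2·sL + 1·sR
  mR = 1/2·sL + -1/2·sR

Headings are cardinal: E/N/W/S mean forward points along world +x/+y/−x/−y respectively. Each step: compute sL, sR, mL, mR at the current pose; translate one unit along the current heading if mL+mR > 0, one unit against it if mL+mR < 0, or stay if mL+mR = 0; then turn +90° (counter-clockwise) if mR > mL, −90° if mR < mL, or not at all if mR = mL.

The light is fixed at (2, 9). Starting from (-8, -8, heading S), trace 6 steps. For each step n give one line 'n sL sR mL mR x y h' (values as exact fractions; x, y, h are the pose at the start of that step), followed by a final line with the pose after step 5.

0 30/221 30/241 10245/53261 300/53261 -8 -8 S
1 12/101 60/433 8658/43733 -432/43733 -8 -9 W
2 3/20 15/89 867/3560 -33/3560 -9 -9 N
3 60/337 4/27 2158/9099 136/9099 -9 -8 E
4 30/221 30/241 10245/53261 300/53261 -8 -8 S
5 12/101 60/433 8658/43733 -432/43733 -8 -9 W
final -9 -9 N

n=0: pose=(-8,-8,S); sL=30/221, sR=30/241; mL=10245/53261, mR=300/53261; mL+mR=10545/53261 → advance +1; mR−mL=-45/241 → turn -1·90°
n=1: pose=(-8,-9,W); sL=12/101, sR=60/433; mL=8658/43733, mR=-432/43733; mL+mR=8226/43733 → advance +1; mR−mL=-90/433 → turn -1·90°
n=2: pose=(-9,-9,N); sL=3/20, sR=15/89; mL=867/3560, mR=-33/3560; mL+mR=417/1780 → advance +1; mR−mL=-45/178 → turn -1·90°
n=3: pose=(-9,-8,E); sL=60/337, sR=4/27; mL=2158/9099, mR=136/9099; mL+mR=2294/9099 → advance +1; mR−mL=-2/9 → turn -1·90°
n=4: pose=(-8,-8,S); sL=30/221, sR=30/241; mL=10245/53261, mR=300/53261; mL+mR=10545/53261 → advance +1; mR−mL=-45/241 → turn -1·90°
n=5: pose=(-8,-9,W); sL=12/101, sR=60/433; mL=8658/43733, mR=-432/43733; mL+mR=8226/43733 → advance +1; mR−mL=-90/433 → turn -1·90°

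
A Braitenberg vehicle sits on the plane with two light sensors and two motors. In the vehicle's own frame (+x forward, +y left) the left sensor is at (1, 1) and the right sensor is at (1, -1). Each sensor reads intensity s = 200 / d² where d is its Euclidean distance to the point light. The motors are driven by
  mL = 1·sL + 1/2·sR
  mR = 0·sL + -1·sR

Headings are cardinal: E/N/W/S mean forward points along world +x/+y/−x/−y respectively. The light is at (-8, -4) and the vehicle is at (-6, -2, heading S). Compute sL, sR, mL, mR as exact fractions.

left sensor world pos  = (-5, -3); dL² = 10
right sensor world pos = (-7, -3); dR² = 2
sL = 200/10 = 20
sR = 200/2 = 100
mL = 1·sL + 1/2·sR = 70
mR = 0·sL + -1·sR = -100

20 100 70 -100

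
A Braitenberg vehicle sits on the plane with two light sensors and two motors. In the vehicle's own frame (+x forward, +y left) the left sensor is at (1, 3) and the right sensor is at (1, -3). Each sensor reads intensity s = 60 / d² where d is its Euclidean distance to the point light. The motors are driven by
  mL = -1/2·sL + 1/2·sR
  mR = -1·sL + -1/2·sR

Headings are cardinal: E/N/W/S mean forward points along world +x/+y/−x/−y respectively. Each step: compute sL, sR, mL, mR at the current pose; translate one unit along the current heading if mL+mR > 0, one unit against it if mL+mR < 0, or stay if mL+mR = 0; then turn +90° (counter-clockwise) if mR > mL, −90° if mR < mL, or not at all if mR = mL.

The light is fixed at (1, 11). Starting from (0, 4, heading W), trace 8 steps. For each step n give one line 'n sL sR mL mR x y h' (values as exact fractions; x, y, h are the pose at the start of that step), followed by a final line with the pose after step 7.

0 15/26 3 63/52 -27/13 0 4 W
1 4/3 4/3 0 -2 1 4 N
2 30/13 30/61 -720/793 -2025/793 1 3 E
3 12/17 60/97 -72/1649 -1674/1649 0 3 S
4 15/26 3 63/52 -27/13 0 4 W
5 4/3 4/3 0 -2 1 4 N
6 30/13 30/61 -720/793 -2025/793 1 3 E
7 12/17 60/97 -72/1649 -1674/1649 0 3 S
final 0 4 W

n=0: pose=(0,4,W); sL=15/26, sR=3; mL=63/52, mR=-27/13; mL+mR=-45/52 → advance -1; mR−mL=-171/52 → turn -1·90°
n=1: pose=(1,4,N); sL=4/3, sR=4/3; mL=0, mR=-2; mL+mR=-2 → advance -1; mR−mL=-2 → turn -1·90°
n=2: pose=(1,3,E); sL=30/13, sR=30/61; mL=-720/793, mR=-2025/793; mL+mR=-45/13 → advance -1; mR−mL=-1305/793 → turn -1·90°
n=3: pose=(0,3,S); sL=12/17, sR=60/97; mL=-72/1649, mR=-1674/1649; mL+mR=-18/17 → advance -1; mR−mL=-1602/1649 → turn -1·90°
n=4: pose=(0,4,W); sL=15/26, sR=3; mL=63/52, mR=-27/13; mL+mR=-45/52 → advance -1; mR−mL=-171/52 → turn -1·90°
n=5: pose=(1,4,N); sL=4/3, sR=4/3; mL=0, mR=-2; mL+mR=-2 → advance -1; mR−mL=-2 → turn -1·90°
n=6: pose=(1,3,E); sL=30/13, sR=30/61; mL=-720/793, mR=-2025/793; mL+mR=-45/13 → advance -1; mR−mL=-1305/793 → turn -1·90°
n=7: pose=(0,3,S); sL=12/17, sR=60/97; mL=-72/1649, mR=-1674/1649; mL+mR=-18/17 → advance -1; mR−mL=-1602/1649 → turn -1·90°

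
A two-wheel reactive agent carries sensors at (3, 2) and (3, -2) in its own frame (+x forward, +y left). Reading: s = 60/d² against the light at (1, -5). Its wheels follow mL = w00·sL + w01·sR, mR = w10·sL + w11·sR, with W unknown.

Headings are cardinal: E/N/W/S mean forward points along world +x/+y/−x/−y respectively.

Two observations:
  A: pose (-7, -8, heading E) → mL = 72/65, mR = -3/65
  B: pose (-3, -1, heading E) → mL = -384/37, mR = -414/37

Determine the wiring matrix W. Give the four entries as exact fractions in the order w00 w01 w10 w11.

1 -1 1/2 -1

obs A: pose=(-7,-8,E) → sL=30/13, sR=6/5, mL=72/65, mR=-3/65
obs B: pose=(-3,-1,E) → sL=60/37, sR=12, mL=-384/37, mR=-414/37
sensor matrix S = [[30/13, 6/5], [60/37, 12]]; det S = 12384/481
solve [mL_A; mL_B] = S·[w00; w01] and [mR_A; mR_B] = S·[w10; w11]:
  w00 = 1, w01 = -1, w10 = 1/2, w11 = -1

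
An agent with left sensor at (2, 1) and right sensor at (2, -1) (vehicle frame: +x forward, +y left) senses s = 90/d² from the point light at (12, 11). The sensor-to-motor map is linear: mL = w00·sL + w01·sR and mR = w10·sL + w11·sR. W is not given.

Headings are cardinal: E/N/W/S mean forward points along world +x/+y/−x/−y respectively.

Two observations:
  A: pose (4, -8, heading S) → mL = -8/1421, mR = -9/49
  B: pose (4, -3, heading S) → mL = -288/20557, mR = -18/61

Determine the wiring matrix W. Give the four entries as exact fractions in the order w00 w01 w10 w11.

obs A: pose=(4,-8,S) → sL=9/49, sR=5/29, mL=-8/1421, mR=-9/49
obs B: pose=(4,-3,S) → sL=18/61, sR=90/337, mL=-288/20557, mR=-18/61
sensor matrix S = [[9/49, 5/29], [18/61, 90/337]]; det S = -53280/29211497
solve [mL_A; mL_B] = S·[w00; w01] and [mR_A; mR_B] = S·[w10; w11]:
  w00 = -1/2, w01 = 1/2, w10 = -1, w11 = 0

-1/2 1/2 -1 0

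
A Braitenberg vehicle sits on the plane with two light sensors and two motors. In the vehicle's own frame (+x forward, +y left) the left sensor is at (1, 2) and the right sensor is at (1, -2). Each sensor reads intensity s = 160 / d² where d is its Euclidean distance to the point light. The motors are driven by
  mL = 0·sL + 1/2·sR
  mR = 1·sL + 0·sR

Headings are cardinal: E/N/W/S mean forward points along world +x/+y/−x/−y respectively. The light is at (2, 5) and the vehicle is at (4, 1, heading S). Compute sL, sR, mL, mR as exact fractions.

left sensor world pos  = (6, 0); dL² = 41
right sensor world pos = (2, 0); dR² = 25
sL = 160/41 = 160/41
sR = 160/25 = 32/5
mL = 0·sL + 1/2·sR = 16/5
mR = 1·sL + 0·sR = 160/41

160/41 32/5 16/5 160/41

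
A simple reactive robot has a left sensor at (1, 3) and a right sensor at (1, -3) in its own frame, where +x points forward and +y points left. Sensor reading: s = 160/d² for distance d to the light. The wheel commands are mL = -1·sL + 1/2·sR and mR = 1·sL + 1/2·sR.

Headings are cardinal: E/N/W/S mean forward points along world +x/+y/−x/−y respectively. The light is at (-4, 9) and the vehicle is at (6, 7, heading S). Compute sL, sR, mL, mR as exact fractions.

80/89 80/29 1240/2581 5880/2581

left sensor world pos  = (9, 6); dL² = 178
right sensor world pos = (3, 6); dR² = 58
sL = 160/178 = 80/89
sR = 160/58 = 80/29
mL = -1·sL + 1/2·sR = 1240/2581
mR = 1·sL + 1/2·sR = 5880/2581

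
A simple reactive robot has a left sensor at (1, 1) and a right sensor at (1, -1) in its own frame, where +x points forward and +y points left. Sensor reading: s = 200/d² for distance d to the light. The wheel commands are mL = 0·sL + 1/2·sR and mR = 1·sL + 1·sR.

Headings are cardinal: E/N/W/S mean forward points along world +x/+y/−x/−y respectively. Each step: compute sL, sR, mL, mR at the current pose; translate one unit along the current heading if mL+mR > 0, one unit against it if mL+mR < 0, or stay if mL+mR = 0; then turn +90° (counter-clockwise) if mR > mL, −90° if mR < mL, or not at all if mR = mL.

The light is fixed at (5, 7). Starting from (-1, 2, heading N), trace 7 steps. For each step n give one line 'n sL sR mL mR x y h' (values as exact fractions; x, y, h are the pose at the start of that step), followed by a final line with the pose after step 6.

0 40/13 200/41 100/41 4240/533 -1 2 N
1 100/37 100/29 50/29 6600/1073 -1 3 W
2 200/61 200/89 100/89 30000/5429 -2 3 S
3 50/13 25/9 25/18 775/117 -2 2 E
4 40/13 200/41 100/41 4240/533 -1 2 N
5 100/37 100/29 50/29 6600/1073 -1 3 W
6 200/61 200/89 100/89 30000/5429 -2 3 S
final -2 2 E

n=0: pose=(-1,2,N); sL=40/13, sR=200/41; mL=100/41, mR=4240/533; mL+mR=5540/533 → advance +1; mR−mL=2940/533 → turn +1·90°
n=1: pose=(-1,3,W); sL=100/37, sR=100/29; mL=50/29, mR=6600/1073; mL+mR=8450/1073 → advance +1; mR−mL=4750/1073 → turn +1·90°
n=2: pose=(-2,3,S); sL=200/61, sR=200/89; mL=100/89, mR=30000/5429; mL+mR=36100/5429 → advance +1; mR−mL=23900/5429 → turn +1·90°
n=3: pose=(-2,2,E); sL=50/13, sR=25/9; mL=25/18, mR=775/117; mL+mR=625/78 → advance +1; mR−mL=1225/234 → turn +1·90°
n=4: pose=(-1,2,N); sL=40/13, sR=200/41; mL=100/41, mR=4240/533; mL+mR=5540/533 → advance +1; mR−mL=2940/533 → turn +1·90°
n=5: pose=(-1,3,W); sL=100/37, sR=100/29; mL=50/29, mR=6600/1073; mL+mR=8450/1073 → advance +1; mR−mL=4750/1073 → turn +1·90°
n=6: pose=(-2,3,S); sL=200/61, sR=200/89; mL=100/89, mR=30000/5429; mL+mR=36100/5429 → advance +1; mR−mL=23900/5429 → turn +1·90°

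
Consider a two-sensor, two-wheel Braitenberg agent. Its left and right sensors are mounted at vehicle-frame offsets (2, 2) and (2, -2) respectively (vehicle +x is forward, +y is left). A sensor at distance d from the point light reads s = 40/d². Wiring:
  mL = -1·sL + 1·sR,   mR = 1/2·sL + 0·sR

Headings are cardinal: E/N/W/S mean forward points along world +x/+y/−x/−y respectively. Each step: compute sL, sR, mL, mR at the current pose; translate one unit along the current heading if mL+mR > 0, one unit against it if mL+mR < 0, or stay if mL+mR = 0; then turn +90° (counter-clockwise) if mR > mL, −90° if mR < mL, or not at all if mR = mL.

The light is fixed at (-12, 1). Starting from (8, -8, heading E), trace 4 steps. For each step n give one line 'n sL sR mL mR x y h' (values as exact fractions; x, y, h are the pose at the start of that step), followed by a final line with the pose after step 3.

n=0: pose=(8,-8,E); sL=40/533, sR=8/121; mL=-576/64493, mR=20/533; mL+mR=1844/64493 → advance +1; mR−mL=2996/64493 → turn +1·90°
n=1: pose=(9,-8,N); sL=4/41, sR=20/289; mL=-336/11849, mR=2/41; mL+mR=242/11849 → advance +1; mR−mL=914/11849 → turn +1·90°
n=2: pose=(9,-7,W); sL=40/461, sR=40/397; mL=2560/183017, mR=20/461; mL+mR=10500/183017 → advance +1; mR−mL=5380/183017 → turn +1·90°
n=3: pose=(8,-7,S); sL=5/73, sR=5/53; mL=100/3869, mR=5/146; mL+mR=465/7738 → advance +1; mR−mL=65/7738 → turn +1·90°

0 40/533 8/121 -576/64493 20/533 8 -8 E
1 4/41 20/289 -336/11849 2/41 9 -8 N
2 40/461 40/397 2560/183017 20/461 9 -7 W
3 5/73 5/53 100/3869 5/146 8 -7 S
final 8 -8 E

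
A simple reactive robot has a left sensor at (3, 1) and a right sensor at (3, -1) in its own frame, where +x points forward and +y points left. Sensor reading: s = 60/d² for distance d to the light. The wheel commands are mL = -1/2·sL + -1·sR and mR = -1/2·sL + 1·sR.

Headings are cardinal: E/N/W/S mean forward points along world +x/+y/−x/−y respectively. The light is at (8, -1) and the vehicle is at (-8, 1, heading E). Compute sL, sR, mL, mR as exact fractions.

30/89 6/17 -789/1513 279/1513

left sensor world pos  = (-5, 2); dL² = 178
right sensor world pos = (-5, 0); dR² = 170
sL = 60/178 = 30/89
sR = 60/170 = 6/17
mL = -1/2·sL + -1·sR = -789/1513
mR = -1/2·sL + 1·sR = 279/1513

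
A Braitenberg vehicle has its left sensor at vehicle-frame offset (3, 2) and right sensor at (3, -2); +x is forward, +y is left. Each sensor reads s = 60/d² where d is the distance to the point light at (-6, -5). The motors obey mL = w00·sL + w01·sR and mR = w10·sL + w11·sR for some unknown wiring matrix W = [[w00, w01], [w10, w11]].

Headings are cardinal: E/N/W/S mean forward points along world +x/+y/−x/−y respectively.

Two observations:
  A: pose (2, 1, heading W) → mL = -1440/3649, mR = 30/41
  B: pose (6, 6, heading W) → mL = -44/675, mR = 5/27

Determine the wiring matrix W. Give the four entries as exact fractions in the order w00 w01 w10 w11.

obs A: pose=(2,1,W) → sL=60/41, sR=60/89, mL=-1440/3649, mR=30/41
obs B: pose=(6,6,W) → sL=10/27, sR=6/25, mL=-44/675, mR=5/27
sensor matrix S = [[60/41, 60/89], [10/27, 6/25]]; det S = 16672/164205
solve [mL_A; mL_B] = S·[w00; w01] and [mR_A; mR_B] = S·[w10; w11]:
  w00 = -1/2, w01 = 1/2, w10 = 1/2, w11 = 0

-1/2 1/2 1/2 0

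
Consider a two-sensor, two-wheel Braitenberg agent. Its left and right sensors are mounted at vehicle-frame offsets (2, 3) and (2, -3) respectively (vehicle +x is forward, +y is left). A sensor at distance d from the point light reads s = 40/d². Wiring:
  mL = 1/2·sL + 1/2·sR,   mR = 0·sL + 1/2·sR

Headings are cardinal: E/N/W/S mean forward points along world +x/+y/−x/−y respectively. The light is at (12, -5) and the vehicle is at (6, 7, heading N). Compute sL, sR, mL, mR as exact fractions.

left sensor world pos  = (3, 9); dL² = 277
right sensor world pos = (9, 9); dR² = 205
sL = 40/277 = 40/277
sR = 40/205 = 8/41
mL = 1/2·sL + 1/2·sR = 1928/11357
mR = 0·sL + 1/2·sR = 4/41

40/277 8/41 1928/11357 4/41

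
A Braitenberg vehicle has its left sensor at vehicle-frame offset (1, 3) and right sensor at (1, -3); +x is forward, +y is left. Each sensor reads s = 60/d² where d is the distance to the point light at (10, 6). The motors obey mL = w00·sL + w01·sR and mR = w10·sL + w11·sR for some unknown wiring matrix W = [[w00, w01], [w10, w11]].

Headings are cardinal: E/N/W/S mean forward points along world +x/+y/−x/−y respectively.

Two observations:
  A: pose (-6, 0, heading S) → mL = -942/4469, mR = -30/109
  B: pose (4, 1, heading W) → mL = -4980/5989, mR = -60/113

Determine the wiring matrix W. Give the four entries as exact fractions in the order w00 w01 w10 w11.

-1/2 -1/2 -1 0

obs A: pose=(-6,0,S) → sL=30/109, sR=6/41, mL=-942/4469, mR=-30/109
obs B: pose=(4,1,W) → sL=60/113, sR=60/53, mL=-4980/5989, mR=-60/113
sensor matrix S = [[30/109, 6/41], [60/113, 60/53]]; det S = 6259680/26764841
solve [mL_A; mL_B] = S·[w00; w01] and [mR_A; mR_B] = S·[w10; w11]:
  w00 = -1/2, w01 = -1/2, w10 = -1, w11 = 0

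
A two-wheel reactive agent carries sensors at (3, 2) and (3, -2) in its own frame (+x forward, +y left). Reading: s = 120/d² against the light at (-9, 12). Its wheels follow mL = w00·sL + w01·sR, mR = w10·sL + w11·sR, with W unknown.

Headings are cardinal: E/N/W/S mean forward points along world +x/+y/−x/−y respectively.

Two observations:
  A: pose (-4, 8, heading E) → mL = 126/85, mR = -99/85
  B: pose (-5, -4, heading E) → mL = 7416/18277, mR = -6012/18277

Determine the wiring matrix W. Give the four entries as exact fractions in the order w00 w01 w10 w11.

1/2 1/2 -1 1/2

obs A: pose=(-4,8,E) → sL=30/17, sR=6/5, mL=126/85, mR=-99/85
obs B: pose=(-5,-4,E) → sL=24/49, sR=120/373, mL=7416/18277, mR=-6012/18277
sensor matrix S = [[30/17, 6/5], [24/49, 120/373]]; det S = -31104/1553545
solve [mL_A; mL_B] = S·[w00; w01] and [mR_A; mR_B] = S·[w10; w11]:
  w00 = 1/2, w01 = 1/2, w10 = -1, w11 = 1/2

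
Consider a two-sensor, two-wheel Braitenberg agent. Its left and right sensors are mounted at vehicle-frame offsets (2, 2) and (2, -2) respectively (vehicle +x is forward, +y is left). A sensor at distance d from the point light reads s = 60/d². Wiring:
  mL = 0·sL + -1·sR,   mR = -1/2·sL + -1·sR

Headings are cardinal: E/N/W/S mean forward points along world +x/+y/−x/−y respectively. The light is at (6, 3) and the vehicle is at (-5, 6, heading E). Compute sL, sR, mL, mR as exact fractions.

left sensor world pos  = (-3, 8); dL² = 106
right sensor world pos = (-3, 4); dR² = 82
sL = 60/106 = 30/53
sR = 60/82 = 30/41
mL = 0·sL + -1·sR = -30/41
mR = -1/2·sL + -1·sR = -2205/2173

30/53 30/41 -30/41 -2205/2173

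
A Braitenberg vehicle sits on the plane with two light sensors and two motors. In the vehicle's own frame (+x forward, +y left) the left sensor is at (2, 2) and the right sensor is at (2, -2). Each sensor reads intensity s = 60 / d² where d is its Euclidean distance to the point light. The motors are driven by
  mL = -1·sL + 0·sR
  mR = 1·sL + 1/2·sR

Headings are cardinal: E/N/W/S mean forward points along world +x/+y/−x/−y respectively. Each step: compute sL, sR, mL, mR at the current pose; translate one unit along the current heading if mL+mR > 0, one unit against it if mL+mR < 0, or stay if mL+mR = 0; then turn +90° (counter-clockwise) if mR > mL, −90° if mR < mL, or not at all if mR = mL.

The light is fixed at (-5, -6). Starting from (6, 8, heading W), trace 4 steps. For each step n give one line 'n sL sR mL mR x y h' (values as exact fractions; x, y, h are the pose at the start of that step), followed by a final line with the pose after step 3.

n=0: pose=(6,8,W); sL=4/15, sR=60/337; mL=-4/15, mR=1798/5055; mL+mR=30/337 → advance +1; mR−mL=3146/5055 → turn +1·90°
n=1: pose=(5,8,S); sL=5/24, sR=15/52; mL=-5/24, mR=55/156; mL+mR=15/104 → advance +1; mR−mL=175/312 → turn +1·90°
n=2: pose=(5,7,E); sL=20/123, sR=12/53; mL=-20/123, mR=1798/6519; mL+mR=6/53 → advance +1; mR−mL=2858/6519 → turn +1·90°
n=3: pose=(6,7,N); sL=10/51, sR=30/197; mL=-10/51, mR=2735/10047; mL+mR=15/197 → advance +1; mR−mL=4705/10047 → turn +1·90°

0 4/15 60/337 -4/15 1798/5055 6 8 W
1 5/24 15/52 -5/24 55/156 5 8 S
2 20/123 12/53 -20/123 1798/6519 5 7 E
3 10/51 30/197 -10/51 2735/10047 6 7 N
final 6 8 W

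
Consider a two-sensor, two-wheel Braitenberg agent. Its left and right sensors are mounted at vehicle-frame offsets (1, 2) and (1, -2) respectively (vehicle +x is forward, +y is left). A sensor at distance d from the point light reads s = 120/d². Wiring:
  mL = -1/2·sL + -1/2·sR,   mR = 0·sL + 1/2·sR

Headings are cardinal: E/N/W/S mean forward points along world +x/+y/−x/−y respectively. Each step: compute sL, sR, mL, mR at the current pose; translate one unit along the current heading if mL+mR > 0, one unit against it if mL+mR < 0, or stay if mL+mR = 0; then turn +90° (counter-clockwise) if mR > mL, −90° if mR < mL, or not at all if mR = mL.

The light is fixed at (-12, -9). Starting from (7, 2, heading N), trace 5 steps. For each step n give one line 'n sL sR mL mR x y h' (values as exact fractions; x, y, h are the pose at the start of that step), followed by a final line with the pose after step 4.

n=0: pose=(7,2,N); sL=120/433, sR=8/39; mL=-4072/16887, mR=4/39; mL+mR=-60/433 → advance -1; mR−mL=5804/16887 → turn +1·90°
n=1: pose=(7,1,W); sL=30/97, sR=10/39; mL=-1070/3783, mR=5/39; mL+mR=-15/97 → advance -1; mR−mL=1555/3783 → turn +1·90°
n=2: pose=(8,1,S); sL=24/113, sR=8/27; mL=-776/3051, mR=4/27; mL+mR=-12/113 → advance -1; mR−mL=1228/3051 → turn +1·90°
n=3: pose=(8,2,E); sL=12/61, sR=20/87; mL=-1132/5307, mR=10/87; mL+mR=-6/61 → advance -1; mR−mL=1742/5307 → turn +1·90°
n=4: pose=(7,2,N); sL=120/433, sR=8/39; mL=-4072/16887, mR=4/39; mL+mR=-60/433 → advance -1; mR−mL=5804/16887 → turn +1·90°

0 120/433 8/39 -4072/16887 4/39 7 2 N
1 30/97 10/39 -1070/3783 5/39 7 1 W
2 24/113 8/27 -776/3051 4/27 8 1 S
3 12/61 20/87 -1132/5307 10/87 8 2 E
4 120/433 8/39 -4072/16887 4/39 7 2 N
final 7 1 W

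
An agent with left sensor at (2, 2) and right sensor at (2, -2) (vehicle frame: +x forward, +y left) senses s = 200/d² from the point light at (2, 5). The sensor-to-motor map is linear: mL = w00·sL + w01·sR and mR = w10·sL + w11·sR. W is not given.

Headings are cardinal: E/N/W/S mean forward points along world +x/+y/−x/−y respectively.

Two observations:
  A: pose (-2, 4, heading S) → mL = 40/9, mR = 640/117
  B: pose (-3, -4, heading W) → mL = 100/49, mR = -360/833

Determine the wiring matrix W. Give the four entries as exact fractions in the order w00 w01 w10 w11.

0 1 1/2 -1/2

obs A: pose=(-2,4,S) → sL=200/13, sR=40/9, mL=40/9, mR=640/117
obs B: pose=(-3,-4,W) → sL=20/17, sR=100/49, mL=100/49, mR=-360/833
sensor matrix S = [[200/13, 40/9], [20/17, 100/49]]; det S = 2550400/97461
solve [mL_A; mL_B] = S·[w00; w01] and [mR_A; mR_B] = S·[w10; w11]:
  w00 = 0, w01 = 1, w10 = 1/2, w11 = -1/2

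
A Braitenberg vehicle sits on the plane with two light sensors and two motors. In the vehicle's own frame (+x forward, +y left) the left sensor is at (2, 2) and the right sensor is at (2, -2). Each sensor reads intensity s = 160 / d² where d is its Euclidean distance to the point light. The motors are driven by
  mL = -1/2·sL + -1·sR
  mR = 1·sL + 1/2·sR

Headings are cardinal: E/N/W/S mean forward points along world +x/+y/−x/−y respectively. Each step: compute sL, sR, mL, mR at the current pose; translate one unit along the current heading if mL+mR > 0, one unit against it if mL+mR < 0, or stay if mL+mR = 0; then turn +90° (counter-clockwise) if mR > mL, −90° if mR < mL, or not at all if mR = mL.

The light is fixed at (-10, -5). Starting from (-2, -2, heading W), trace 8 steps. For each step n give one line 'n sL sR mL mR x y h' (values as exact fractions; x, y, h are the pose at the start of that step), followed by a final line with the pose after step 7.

n=0: pose=(-2,-2,W); sL=160/37, sR=160/61; mL=-10800/2257, mR=12720/2257; mL+mR=1920/2257 → advance +1; mR−mL=23520/2257 → turn +1·90°
n=1: pose=(-3,-2,S); sL=80/41, sR=80/13; mL=-3800/533, mR=2680/533; mL+mR=-1120/533 → advance -1; mR−mL=6480/533 → turn +1·90°
n=2: pose=(-3,-1,E); sL=160/117, sR=32/17; mL=-5104/1989, mR=4592/1989; mL+mR=-512/1989 → advance -1; mR−mL=3232/663 → turn +1·90°
n=3: pose=(-4,-1,N); sL=40/13, sR=8/5; mL=-204/65, mR=252/65; mL+mR=48/65 → advance +1; mR−mL=456/65 → turn +1·90°
n=4: pose=(-4,0,W); sL=32/5, sR=32/13; mL=-368/65, mR=496/65; mL+mR=128/65 → advance +1; mR−mL=864/65 → turn +1·90°
n=5: pose=(-5,0,S); sL=80/29, sR=80/9; mL=-2680/261, mR=1880/261; mL+mR=-800/261 → advance -1; mR−mL=1520/87 → turn +1·90°
n=6: pose=(-5,1,E); sL=160/113, sR=32/13; mL=-4656/1469, mR=3888/1469; mL+mR=-768/1469 → advance -1; mR−mL=8544/1469 → turn +1·90°
n=7: pose=(-6,1,N); sL=40/17, sR=8/5; mL=-236/85, mR=268/85; mL+mR=32/85 → advance +1; mR−mL=504/85 → turn +1·90°

0 160/37 160/61 -10800/2257 12720/2257 -2 -2 W
1 80/41 80/13 -3800/533 2680/533 -3 -2 S
2 160/117 32/17 -5104/1989 4592/1989 -3 -1 E
3 40/13 8/5 -204/65 252/65 -4 -1 N
4 32/5 32/13 -368/65 496/65 -4 0 W
5 80/29 80/9 -2680/261 1880/261 -5 0 S
6 160/113 32/13 -4656/1469 3888/1469 -5 1 E
7 40/17 8/5 -236/85 268/85 -6 1 N
final -6 2 W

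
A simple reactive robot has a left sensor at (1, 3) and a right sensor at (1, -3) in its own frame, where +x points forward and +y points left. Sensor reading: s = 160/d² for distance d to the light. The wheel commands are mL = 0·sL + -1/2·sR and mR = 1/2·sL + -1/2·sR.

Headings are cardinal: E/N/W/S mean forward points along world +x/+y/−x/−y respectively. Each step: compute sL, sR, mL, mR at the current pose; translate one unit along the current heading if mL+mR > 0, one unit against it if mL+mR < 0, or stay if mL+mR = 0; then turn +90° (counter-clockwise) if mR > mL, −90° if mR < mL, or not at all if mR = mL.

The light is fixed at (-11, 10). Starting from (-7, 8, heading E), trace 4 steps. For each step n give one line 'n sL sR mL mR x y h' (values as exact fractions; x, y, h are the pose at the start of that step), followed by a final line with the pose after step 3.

0 80/13 16/5 -8/5 96/65 -7 8 E
1 160 160/37 -80/37 2880/37 -8 8 N
2 8 20 -10 -6 -8 9 W
3 160/53 32 -16 -768/53 -7 9 S
final -7 10 E

n=0: pose=(-7,8,E); sL=80/13, sR=16/5; mL=-8/5, mR=96/65; mL+mR=-8/65 → advance -1; mR−mL=40/13 → turn +1·90°
n=1: pose=(-8,8,N); sL=160, sR=160/37; mL=-80/37, mR=2880/37; mL+mR=2800/37 → advance +1; mR−mL=80 → turn +1·90°
n=2: pose=(-8,9,W); sL=8, sR=20; mL=-10, mR=-6; mL+mR=-16 → advance -1; mR−mL=4 → turn +1·90°
n=3: pose=(-7,9,S); sL=160/53, sR=32; mL=-16, mR=-768/53; mL+mR=-1616/53 → advance -1; mR−mL=80/53 → turn +1·90°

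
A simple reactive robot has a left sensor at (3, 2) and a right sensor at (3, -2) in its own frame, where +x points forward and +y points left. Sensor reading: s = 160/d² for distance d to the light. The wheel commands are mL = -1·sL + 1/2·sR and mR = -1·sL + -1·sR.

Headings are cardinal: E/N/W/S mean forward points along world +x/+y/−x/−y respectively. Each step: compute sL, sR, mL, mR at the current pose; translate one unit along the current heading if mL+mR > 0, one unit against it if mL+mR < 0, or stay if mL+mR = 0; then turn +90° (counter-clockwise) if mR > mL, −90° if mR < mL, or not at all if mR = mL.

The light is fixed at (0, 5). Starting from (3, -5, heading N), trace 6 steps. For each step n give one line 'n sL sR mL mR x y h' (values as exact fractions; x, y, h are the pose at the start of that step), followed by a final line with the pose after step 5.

0 16/5 80/37 -392/185 -992/185 3 -5 N
1 160/117 32/41 -4688/4797 -10304/4797 3 -6 E
2 40/53 40/49 -900/2597 -4080/2597 2 -6 S
3 32/29 32/13 48/377 -1344/377 2 -5 W
4 16/5 80/37 -392/185 -992/185 3 -5 N
5 160/117 32/41 -4688/4797 -10304/4797 3 -6 E
final 2 -6 S

n=0: pose=(3,-5,N); sL=16/5, sR=80/37; mL=-392/185, mR=-992/185; mL+mR=-1384/185 → advance -1; mR−mL=-120/37 → turn -1·90°
n=1: pose=(3,-6,E); sL=160/117, sR=32/41; mL=-4688/4797, mR=-10304/4797; mL+mR=-14992/4797 → advance -1; mR−mL=-48/41 → turn -1·90°
n=2: pose=(2,-6,S); sL=40/53, sR=40/49; mL=-900/2597, mR=-4080/2597; mL+mR=-4980/2597 → advance -1; mR−mL=-60/49 → turn -1·90°
n=3: pose=(2,-5,W); sL=32/29, sR=32/13; mL=48/377, mR=-1344/377; mL+mR=-1296/377 → advance -1; mR−mL=-48/13 → turn -1·90°
n=4: pose=(3,-5,N); sL=16/5, sR=80/37; mL=-392/185, mR=-992/185; mL+mR=-1384/185 → advance -1; mR−mL=-120/37 → turn -1·90°
n=5: pose=(3,-6,E); sL=160/117, sR=32/41; mL=-4688/4797, mR=-10304/4797; mL+mR=-14992/4797 → advance -1; mR−mL=-48/41 → turn -1·90°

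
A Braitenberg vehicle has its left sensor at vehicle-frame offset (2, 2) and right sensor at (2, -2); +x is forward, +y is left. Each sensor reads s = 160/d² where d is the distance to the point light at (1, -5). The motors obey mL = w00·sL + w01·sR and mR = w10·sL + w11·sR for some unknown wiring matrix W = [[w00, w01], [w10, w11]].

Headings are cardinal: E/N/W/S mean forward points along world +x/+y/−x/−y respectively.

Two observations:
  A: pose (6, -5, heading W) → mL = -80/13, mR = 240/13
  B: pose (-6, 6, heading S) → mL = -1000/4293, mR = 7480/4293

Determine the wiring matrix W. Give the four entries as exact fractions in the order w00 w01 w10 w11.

1/2 -1 1/2 1

obs A: pose=(6,-5,W) → sL=160/13, sR=160/13, mL=-80/13, mR=240/13
obs B: pose=(-6,6,S) → sL=80/53, sR=80/81, mL=-1000/4293, mR=7480/4293
sensor matrix S = [[160/13, 160/13], [80/53, 80/81]]; det S = -358400/55809
solve [mL_A; mL_B] = S·[w00; w01] and [mR_A; mR_B] = S·[w10; w11]:
  w00 = 1/2, w01 = -1, w10 = 1/2, w11 = 1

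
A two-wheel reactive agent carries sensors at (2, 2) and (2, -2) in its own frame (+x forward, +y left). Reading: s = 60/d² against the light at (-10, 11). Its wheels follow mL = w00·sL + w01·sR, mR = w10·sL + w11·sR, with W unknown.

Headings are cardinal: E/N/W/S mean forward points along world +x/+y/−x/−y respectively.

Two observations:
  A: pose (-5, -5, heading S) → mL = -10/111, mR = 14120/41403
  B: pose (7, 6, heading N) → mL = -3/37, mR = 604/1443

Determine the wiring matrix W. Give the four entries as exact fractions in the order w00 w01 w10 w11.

0 -1/2 1 1

obs A: pose=(-5,-5,S) → sL=60/373, sR=20/111, mL=-10/111, mR=14120/41403
obs B: pose=(7,6,N) → sL=10/39, sR=6/37, mL=-3/37, mR=604/1443
sensor matrix S = [[60/373, 20/111], [10/39, 6/37]]; det S = -32480/1614717
solve [mL_A; mL_B] = S·[w00; w01] and [mR_A; mR_B] = S·[w10; w11]:
  w00 = 0, w01 = -1/2, w10 = 1, w11 = 1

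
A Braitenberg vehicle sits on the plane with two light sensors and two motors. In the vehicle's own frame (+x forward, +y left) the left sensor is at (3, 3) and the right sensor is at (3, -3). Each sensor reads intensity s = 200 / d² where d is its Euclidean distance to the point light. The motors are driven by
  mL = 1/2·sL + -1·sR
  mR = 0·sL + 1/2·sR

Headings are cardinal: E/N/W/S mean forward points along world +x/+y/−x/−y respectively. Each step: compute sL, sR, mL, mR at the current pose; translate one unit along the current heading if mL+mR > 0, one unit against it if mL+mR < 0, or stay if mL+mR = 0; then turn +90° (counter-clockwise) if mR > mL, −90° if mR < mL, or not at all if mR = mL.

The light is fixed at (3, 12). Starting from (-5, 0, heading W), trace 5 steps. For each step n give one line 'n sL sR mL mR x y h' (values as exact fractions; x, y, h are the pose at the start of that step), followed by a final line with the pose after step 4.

0 100/173 100/101 -12250/17473 50/101 -5 0 W
1 200/241 8/13 -628/3133 4/13 -4 0 S
2 50/29 25/34 125/986 25/68 -4 -1 E
3 200/181 200/109 -25300/19729 100/109 -3 -1 N
4 20/37 100/101 -2690/3737 50/101 -3 -2 W
final -2 -2 S

n=0: pose=(-5,0,W); sL=100/173, sR=100/101; mL=-12250/17473, mR=50/101; mL+mR=-3600/17473 → advance -1; mR−mL=20900/17473 → turn +1·90°
n=1: pose=(-4,0,S); sL=200/241, sR=8/13; mL=-628/3133, mR=4/13; mL+mR=336/3133 → advance +1; mR−mL=1592/3133 → turn +1·90°
n=2: pose=(-4,-1,E); sL=50/29, sR=25/34; mL=125/986, mR=25/68; mL+mR=975/1972 → advance +1; mR−mL=475/1972 → turn +1·90°
n=3: pose=(-3,-1,N); sL=200/181, sR=200/109; mL=-25300/19729, mR=100/109; mL+mR=-7200/19729 → advance -1; mR−mL=43400/19729 → turn +1·90°
n=4: pose=(-3,-2,W); sL=20/37, sR=100/101; mL=-2690/3737, mR=50/101; mL+mR=-840/3737 → advance -1; mR−mL=4540/3737 → turn +1·90°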